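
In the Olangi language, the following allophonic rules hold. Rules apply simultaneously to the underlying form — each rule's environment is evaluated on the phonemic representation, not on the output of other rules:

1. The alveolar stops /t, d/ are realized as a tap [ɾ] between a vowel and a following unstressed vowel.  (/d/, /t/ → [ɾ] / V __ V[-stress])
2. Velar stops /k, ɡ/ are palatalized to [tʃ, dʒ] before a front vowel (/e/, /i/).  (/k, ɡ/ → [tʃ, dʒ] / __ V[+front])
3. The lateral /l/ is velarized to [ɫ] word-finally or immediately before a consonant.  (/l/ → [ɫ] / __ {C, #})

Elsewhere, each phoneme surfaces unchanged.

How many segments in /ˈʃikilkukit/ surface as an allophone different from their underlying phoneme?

3

Segments that undergo a rule: /k/ → [tʃ] (rule 2); /l/ → [ɫ] (rule 3); /k/ → [tʃ] (rule 2).
All other segments surface unchanged.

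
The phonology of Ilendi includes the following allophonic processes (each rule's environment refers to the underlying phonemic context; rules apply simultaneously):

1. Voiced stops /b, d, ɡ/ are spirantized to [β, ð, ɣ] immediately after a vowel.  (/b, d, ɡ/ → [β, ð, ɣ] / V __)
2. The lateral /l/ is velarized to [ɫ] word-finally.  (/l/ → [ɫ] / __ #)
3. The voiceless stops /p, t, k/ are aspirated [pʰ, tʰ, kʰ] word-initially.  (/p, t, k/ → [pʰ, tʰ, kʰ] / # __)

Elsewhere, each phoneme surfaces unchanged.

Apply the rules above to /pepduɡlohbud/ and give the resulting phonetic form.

[pʰepduɣlohbuð]

/p/ (word-initial): word-initially, so rule 3 applies → [pʰ].
/e/ (between /p/ and /p/): no rule targets it → [e].
/p/ (between /e/ and /d/) fails the environment for rule 3, so it stays [p].
/d/ — between /p/ and /u/; rule 1 does not apply here → [d].
/u/ (between /d/ and /ɡ/) is unaffected → [u].
/ɡ/ (between /u/ and /l/) occurs immediately after a vowel → [ɣ] by rule 1.
/l/ (between /ɡ/ and /o/) fails the environment for rule 2, so it stays [l].
/o/ stays [o].
/h/ — not in any rule's target class → [h].
/b/ — between /h/ and /u/; rule 1 does not apply here → [b].
/u/ (between /b/ and /d/): no rule targets it → [u].
/d/ (word-final): immediately after a vowel, so rule 1 applies → [ð].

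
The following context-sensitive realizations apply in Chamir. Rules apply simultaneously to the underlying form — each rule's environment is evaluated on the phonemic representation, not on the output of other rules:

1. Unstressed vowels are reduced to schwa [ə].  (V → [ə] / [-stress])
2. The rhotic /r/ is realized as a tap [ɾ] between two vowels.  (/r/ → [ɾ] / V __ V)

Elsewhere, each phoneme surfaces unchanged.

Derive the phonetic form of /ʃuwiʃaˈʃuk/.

/ʃ/ (word-initial) is unaffected → [ʃ].
/u/ (between /ʃ/ and /w/): in an unstressed syllable, so rule 1 applies → [ə].
/w/ (between /u/ and /i/): no rule targets it → [w].
/i/ (between /w/ and /ʃ/) occurs in an unstressed syllable → [ə] by rule 1.
/ʃ/ (between /i/ and /a/): no rule targets it → [ʃ].
/a/ (between /ʃ/ and /ʃ/): in an unstressed syllable, so rule 1 applies → [ə].
/ʃ/ (between /a/ and /u/) is unaffected → [ʃ].
/u/ (between /ʃ/ and /k/) fails the environment for rule 1, so it stays [u].
/k/ (word-final): no rule targets it → [k].

[ʃəwəʃəˈʃuk]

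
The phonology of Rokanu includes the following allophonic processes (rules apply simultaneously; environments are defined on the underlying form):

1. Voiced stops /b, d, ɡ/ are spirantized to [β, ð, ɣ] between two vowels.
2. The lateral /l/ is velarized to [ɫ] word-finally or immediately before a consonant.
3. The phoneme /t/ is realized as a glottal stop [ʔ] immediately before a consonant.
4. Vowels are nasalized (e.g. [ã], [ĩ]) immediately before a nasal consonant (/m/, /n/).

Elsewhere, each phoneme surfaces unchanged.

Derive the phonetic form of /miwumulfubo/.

[miwũmuɫfuβo]

/m/ (word-initial) is unaffected → [m].
/i/ — between /m/ and /w/; rule 4 does not apply here → [i].
/w/ stays [w].
/u/ — between /w/ and /m/, before a nasal consonant — surfaces as [ũ] (rule 4).
/m/ (between /u/ and /u/) is unaffected → [m].
/u/ (between /m/ and /l/) fails the environment for rule 4, so it stays [u].
/l/ (between /u/ and /f/) occurs word-finally or immediately before a consonant → [ɫ] by rule 2.
/f/ stays [f].
/u/ (between /f/ and /b/): rule 4 targets it, but not before a nasal consonant → unchanged [u].
Rule 1 applies to /b/ (between /u/ and /o/: between two vowels) → [β].
/o/ (word-final): rule 4 targets it, but not before a nasal consonant → unchanged [o].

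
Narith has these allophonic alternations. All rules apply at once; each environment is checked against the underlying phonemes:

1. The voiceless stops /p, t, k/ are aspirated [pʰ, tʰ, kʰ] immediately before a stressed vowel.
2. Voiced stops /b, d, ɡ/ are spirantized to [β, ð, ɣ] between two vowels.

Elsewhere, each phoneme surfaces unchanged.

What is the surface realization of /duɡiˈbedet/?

/d/ (word-initial): rule 2 targets it, but not between two vowels → unchanged [d].
/u/ — not in any rule's target class → [u].
/ɡ/ (between /u/ and /i/): between two vowels, so rule 2 applies → [ɣ].
/i/ stays [i].
Rule 2 applies to /b/ (between /i/ and /e/: between two vowels) → [β].
/e/ (between /b/ and /d/): no rule targets it → [e].
/d/ (between /e/ and /e/) occurs between two vowels → [ð] by rule 2.
/e/ (between /d/ and /t/): no rule targets it → [e].
/t/ (word-final) is in the target of rule 1 but the environment (immediately before a stressed vowel) is not met → [t].

[duɣiˈβeðet]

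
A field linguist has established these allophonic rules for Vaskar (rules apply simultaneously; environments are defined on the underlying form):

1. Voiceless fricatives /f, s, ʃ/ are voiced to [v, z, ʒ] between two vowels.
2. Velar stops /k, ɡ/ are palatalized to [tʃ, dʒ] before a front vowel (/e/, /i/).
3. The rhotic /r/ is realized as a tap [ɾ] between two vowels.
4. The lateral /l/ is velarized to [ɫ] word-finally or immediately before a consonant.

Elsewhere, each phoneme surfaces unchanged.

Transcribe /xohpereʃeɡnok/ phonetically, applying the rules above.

/r/ — between /e/ and /e/, between two vowels — surfaces as [ɾ] (rule 3).
/ʃ/ meets the environment for rule 1 (between two vowels) → [ʒ].
/ɡ/ (between /e/ and /n/): rule 2 targets it, but not before a front vowel → unchanged [ɡ].
/k/ — word-final; rule 2 does not apply here → [k].

[xohpeɾeʒeɡnok]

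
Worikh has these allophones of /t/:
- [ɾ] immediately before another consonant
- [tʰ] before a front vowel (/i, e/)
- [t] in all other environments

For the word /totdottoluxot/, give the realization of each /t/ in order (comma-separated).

Occurrence 1 (position 1): no conditioning environment matches → elsewhere allophone [t].
Occurrence 2 (position 3): immediately before another consonant → [ɾ].
Occurrence 3 (position 6): immediately before another consonant → [ɾ].
Occurrence 4 (position 7): no conditioning environment matches → elsewhere allophone [t].
Occurrence 5 (position 13): no conditioning environment matches → elsewhere allophone [t].

[t], [ɾ], [ɾ], [t], [t]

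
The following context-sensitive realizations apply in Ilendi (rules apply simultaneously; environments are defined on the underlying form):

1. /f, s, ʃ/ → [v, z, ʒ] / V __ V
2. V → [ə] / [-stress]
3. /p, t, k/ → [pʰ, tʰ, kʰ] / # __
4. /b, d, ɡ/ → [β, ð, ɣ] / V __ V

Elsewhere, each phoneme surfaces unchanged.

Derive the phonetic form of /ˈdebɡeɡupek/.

[ˈdebɡəɣəpək]

/d/ (word-initial): rule 4 targets it, but not between two vowels → unchanged [d].
/e/ (between /d/ and /b/) is in the target of rule 2 but the environment (in an unstressed syllable) is not met → [e].
/b/ (between /e/ and /ɡ/) is in the target of rule 4 but the environment (between two vowels) is not met → [b].
/ɡ/ (between /b/ and /e/) fails the environment for rule 4, so it stays [ɡ].
/e/ — between /ɡ/ and /ɡ/, in an unstressed syllable — surfaces as [ə] (rule 2).
/ɡ/ — between /e/ and /u/, between two vowels — surfaces as [ɣ] (rule 4).
/u/ (between /ɡ/ and /p/) occurs in an unstressed syllable → [ə] by rule 2.
/p/ (between /u/ and /e/) is in the target of rule 3 but the environment (word-initially) is not met → [p].
/e/ (between /p/ and /k/): in an unstressed syllable, so rule 2 applies → [ə].
/k/ (word-final) fails the environment for rule 3, so it stays [k].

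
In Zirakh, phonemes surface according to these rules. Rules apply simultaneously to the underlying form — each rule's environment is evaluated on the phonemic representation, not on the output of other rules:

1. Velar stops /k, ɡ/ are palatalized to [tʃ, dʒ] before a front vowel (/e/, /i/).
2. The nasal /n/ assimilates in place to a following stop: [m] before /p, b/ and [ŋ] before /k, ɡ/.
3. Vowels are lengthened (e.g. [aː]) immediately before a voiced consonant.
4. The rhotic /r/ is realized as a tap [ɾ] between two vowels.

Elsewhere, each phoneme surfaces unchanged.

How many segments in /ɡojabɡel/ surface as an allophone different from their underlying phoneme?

4

Segments that undergo a rule: /o/ → [oː] (rule 3); /a/ → [aː] (rule 3); /ɡ/ → [dʒ] (rule 1); /e/ → [eː] (rule 3).
All other segments surface unchanged.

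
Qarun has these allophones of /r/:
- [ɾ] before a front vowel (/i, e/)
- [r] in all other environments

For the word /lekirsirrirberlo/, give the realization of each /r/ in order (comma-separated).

[r], [r], [ɾ], [r], [r]

Occurrence 1 (position 5): no conditioning environment matches → elsewhere allophone [r].
Occurrence 2 (position 8): no conditioning environment matches → elsewhere allophone [r].
Occurrence 3 (position 9): before a front vowel (/i, e/) → [ɾ].
Occurrence 4 (position 11): no conditioning environment matches → elsewhere allophone [r].
Occurrence 5 (position 14): no conditioning environment matches → elsewhere allophone [r].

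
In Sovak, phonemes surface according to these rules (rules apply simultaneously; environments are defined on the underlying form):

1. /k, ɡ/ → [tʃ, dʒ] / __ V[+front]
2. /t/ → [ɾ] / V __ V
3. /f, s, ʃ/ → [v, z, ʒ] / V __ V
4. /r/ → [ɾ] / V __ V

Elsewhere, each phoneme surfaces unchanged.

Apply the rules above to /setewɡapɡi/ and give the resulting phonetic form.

[seɾewɡapdʒi]

/s/ (word-initial): rule 3 targets it, but not between two vowels → unchanged [s].
/e/ — not in any rule's target class → [e].
/t/ meets the environment for rule 2 (between two vowels) → [ɾ].
/e/ — not in any rule's target class → [e].
/w/ stays [w].
/ɡ/ (between /w/ and /a/) is in the target of rule 1 but the environment (before a front vowel) is not met → [ɡ].
/a/ (between /ɡ/ and /p/) is unaffected → [a].
/p/ stays [p].
/ɡ/ — between /p/ and /i/, before a front vowel — surfaces as [dʒ] (rule 1).
/i/ — not in any rule's target class → [i].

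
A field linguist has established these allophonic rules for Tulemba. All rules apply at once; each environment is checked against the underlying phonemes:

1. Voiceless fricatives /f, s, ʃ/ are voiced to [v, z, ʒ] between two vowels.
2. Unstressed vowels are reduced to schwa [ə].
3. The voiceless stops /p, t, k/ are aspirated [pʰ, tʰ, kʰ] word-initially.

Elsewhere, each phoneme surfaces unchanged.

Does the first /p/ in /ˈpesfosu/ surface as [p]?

/p/ (word-initial) occurs word-initially → [pʰ] by rule 3.
The actual realization is [pʰ], not [p].

No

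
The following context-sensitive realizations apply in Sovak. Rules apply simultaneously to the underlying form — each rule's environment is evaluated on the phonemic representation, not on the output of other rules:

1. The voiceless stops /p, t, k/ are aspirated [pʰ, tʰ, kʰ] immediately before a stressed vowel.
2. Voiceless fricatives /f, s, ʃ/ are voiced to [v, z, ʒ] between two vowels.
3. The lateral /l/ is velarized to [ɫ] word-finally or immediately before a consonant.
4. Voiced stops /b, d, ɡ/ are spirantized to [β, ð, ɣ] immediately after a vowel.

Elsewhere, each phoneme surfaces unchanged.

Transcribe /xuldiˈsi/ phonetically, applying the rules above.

[xuɫdiˈzi]

/l/ (between /u/ and /d/): word-finally or immediately before a consonant, so rule 3 applies → [ɫ].
/d/ (between /l/ and /i/) fails the environment for rule 4, so it stays [d].
/s/ (between /i/ and /i/): between two vowels, so rule 2 applies → [z].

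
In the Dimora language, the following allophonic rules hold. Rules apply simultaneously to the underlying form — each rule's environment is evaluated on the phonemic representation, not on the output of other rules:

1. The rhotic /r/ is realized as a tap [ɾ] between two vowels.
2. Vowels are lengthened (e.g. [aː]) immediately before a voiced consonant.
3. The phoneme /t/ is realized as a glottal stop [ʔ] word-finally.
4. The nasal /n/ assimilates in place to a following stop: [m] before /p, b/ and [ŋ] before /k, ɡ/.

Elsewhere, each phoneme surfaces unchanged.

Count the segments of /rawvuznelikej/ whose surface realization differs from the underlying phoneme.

Segments that undergo a rule: /a/ → [aː] (rule 2); /u/ → [uː] (rule 2); /e/ → [eː] (rule 2); /e/ → [eː] (rule 2).
All other segments surface unchanged.

4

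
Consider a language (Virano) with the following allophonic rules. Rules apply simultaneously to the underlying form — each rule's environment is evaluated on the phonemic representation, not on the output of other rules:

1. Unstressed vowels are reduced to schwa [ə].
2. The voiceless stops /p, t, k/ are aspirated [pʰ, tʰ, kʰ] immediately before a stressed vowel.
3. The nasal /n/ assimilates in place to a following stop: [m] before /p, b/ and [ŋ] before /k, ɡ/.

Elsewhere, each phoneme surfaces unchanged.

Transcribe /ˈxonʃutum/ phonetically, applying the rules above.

[ˈxonʃətəm]

/o/ (between /x/ and /n/): rule 1 targets it, but not in an unstressed syllable → unchanged [o].
/n/ — between /o/ and /ʃ/; rule 3 does not apply here → [n].
Rule 1 applies to /u/ (between /ʃ/ and /t/: in an unstressed syllable) → [ə].
/t/ (between /u/ and /u/): rule 2 targets it, but not immediately before a stressed vowel → unchanged [t].
Rule 1 applies to /u/ (between /t/ and /m/: in an unstressed syllable) → [ə].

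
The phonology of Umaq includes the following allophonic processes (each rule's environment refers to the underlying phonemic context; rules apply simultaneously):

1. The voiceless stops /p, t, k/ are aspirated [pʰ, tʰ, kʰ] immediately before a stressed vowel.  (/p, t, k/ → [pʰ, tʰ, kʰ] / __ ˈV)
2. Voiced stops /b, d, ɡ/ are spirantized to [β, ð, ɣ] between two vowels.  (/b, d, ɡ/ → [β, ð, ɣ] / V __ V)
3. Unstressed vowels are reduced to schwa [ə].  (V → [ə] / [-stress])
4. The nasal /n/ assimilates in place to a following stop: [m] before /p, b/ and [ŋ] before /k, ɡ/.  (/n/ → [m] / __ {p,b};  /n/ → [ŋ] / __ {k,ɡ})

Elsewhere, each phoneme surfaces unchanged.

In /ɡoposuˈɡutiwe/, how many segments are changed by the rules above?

6

Segments that undergo a rule: /o/ → [ə] (rule 3); /o/ → [ə] (rule 3); /u/ → [ə] (rule 3); /ɡ/ → [ɣ] (rule 2); /i/ → [ə] (rule 3); /e/ → [ə] (rule 3).
All other segments surface unchanged.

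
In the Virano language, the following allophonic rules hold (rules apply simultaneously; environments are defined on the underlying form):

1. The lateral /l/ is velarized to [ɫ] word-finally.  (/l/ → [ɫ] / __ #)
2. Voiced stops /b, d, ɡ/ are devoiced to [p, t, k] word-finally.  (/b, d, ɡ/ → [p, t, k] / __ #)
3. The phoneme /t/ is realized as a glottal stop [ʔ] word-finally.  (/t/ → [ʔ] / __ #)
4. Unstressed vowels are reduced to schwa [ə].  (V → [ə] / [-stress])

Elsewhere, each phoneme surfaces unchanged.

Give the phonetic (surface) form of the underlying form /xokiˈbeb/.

/x/ (word-initial): no rule targets it → [x].
/o/ — between /x/ and /k/, in an unstressed syllable — surfaces as [ə] (rule 4).
/k/ — not in any rule's target class → [k].
/i/ (between /k/ and /b/) occurs in an unstressed syllable → [ə] by rule 4.
/b/ — between /i/ and /e/; rule 2 does not apply here → [b].
/e/ — between /b/ and /b/; rule 4 does not apply here → [e].
/b/ meets the environment for rule 2 (word-finally) → [p].

[xəkəˈbep]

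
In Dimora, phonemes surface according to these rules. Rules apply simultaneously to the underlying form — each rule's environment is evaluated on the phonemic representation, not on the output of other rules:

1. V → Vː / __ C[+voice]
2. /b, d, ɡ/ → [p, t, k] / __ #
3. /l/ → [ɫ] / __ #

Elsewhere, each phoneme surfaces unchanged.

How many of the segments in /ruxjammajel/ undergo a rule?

Segments that undergo a rule: /a/ → [aː] (rule 1); /a/ → [aː] (rule 1); /e/ → [eː] (rule 1); /l/ → [ɫ] (rule 3).
All other segments surface unchanged.

4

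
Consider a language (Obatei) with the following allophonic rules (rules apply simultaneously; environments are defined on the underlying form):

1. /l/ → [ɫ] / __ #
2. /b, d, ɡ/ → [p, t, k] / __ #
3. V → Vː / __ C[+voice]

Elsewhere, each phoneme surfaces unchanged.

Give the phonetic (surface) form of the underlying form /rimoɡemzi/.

[riːmoːɡeːmzi]

/r/ (word-initial): no rule targets it → [r].
/i/ — between /r/ and /m/, before a voiced consonant — surfaces as [iː] (rule 3).
/m/ (between /i/ and /o/): no rule targets it → [m].
/o/ meets the environment for rule 3 (before a voiced consonant) → [oː].
/ɡ/ (between /o/ and /e/) is in the target of rule 2 but the environment (word-finally) is not met → [ɡ].
/e/ (between /ɡ/ and /m/) occurs before a voiced consonant → [eː] by rule 3.
/m/ stays [m].
/z/ stays [z].
/i/ — word-final; rule 3 does not apply here → [i].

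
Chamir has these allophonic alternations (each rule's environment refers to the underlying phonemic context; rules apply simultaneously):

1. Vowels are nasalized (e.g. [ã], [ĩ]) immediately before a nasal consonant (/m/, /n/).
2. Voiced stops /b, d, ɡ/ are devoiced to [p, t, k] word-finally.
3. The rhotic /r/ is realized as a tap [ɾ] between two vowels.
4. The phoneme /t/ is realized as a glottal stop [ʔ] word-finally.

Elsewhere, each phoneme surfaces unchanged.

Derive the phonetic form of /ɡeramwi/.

[ɡeɾãmwi]

/ɡ/ — word-initial; rule 2 does not apply here → [ɡ].
/e/ — between /ɡ/ and /r/; rule 1 does not apply here → [e].
/r/ meets the environment for rule 3 (between two vowels) → [ɾ].
/a/ (between /r/ and /m/) occurs before a nasal consonant → [ã] by rule 1.
/i/ (word-final) fails the environment for rule 1, so it stays [i].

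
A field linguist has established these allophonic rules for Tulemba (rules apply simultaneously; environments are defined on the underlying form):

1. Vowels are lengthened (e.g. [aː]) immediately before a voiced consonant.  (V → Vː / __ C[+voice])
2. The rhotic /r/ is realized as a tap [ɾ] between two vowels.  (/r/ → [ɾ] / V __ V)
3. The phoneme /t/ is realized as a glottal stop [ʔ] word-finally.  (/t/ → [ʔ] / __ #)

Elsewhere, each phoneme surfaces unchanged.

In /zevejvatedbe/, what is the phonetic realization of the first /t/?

[t]

/t/ (between /a/ and /e/) fails the environment for rule 3, so it stays [t].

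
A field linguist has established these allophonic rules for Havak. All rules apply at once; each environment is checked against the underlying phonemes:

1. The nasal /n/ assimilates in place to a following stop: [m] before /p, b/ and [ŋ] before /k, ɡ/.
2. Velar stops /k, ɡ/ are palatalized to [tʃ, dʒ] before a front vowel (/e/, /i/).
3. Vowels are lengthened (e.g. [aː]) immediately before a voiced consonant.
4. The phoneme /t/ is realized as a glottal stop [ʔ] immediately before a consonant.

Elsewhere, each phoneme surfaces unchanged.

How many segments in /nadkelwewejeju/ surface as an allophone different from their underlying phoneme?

6

Segments that undergo a rule: /a/ → [aː] (rule 3); /k/ → [tʃ] (rule 2); /e/ → [eː] (rule 3); /e/ → [eː] (rule 3); /e/ → [eː] (rule 3); /e/ → [eː] (rule 3).
All other segments surface unchanged.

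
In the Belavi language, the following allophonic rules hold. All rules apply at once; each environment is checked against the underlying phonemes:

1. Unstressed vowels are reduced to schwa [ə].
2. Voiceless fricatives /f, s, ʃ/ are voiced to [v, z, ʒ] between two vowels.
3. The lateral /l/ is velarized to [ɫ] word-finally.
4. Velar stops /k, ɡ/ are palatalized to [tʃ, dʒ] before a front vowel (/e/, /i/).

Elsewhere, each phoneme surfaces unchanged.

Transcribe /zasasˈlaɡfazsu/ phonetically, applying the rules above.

[zəzəsˈlaɡfəzsə]

/a/ (between /z/ and /s/) occurs in an unstressed syllable → [ə] by rule 1.
/s/ (between /a/ and /a/): between two vowels, so rule 2 applies → [z].
/a/ — between /s/ and /s/, in an unstressed syllable — surfaces as [ə] (rule 1).
/s/ (between /a/ and /l/) fails the environment for rule 2, so it stays [s].
/l/ (between /s/ and /a/): rule 3 targets it, but not word-finally → unchanged [l].
/a/ (between /l/ and /ɡ/): rule 1 targets it, but not in an unstressed syllable → unchanged [a].
/ɡ/ (between /a/ and /f/) fails the environment for rule 4, so it stays [ɡ].
/f/ (between /ɡ/ and /a/) fails the environment for rule 2, so it stays [f].
/a/ meets the environment for rule 1 (in an unstressed syllable) → [ə].
/s/ — between /z/ and /u/; rule 2 does not apply here → [s].
/u/ meets the environment for rule 1 (in an unstressed syllable) → [ə].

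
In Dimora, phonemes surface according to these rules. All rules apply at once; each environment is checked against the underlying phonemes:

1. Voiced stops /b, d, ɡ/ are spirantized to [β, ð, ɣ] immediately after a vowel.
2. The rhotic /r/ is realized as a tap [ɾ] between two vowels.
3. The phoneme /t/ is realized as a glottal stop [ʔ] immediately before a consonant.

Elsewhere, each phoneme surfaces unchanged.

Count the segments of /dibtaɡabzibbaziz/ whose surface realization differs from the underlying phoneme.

Segments that undergo a rule: /b/ → [β] (rule 1); /ɡ/ → [ɣ] (rule 1); /b/ → [β] (rule 1); /b/ → [β] (rule 1).
All other segments surface unchanged.

4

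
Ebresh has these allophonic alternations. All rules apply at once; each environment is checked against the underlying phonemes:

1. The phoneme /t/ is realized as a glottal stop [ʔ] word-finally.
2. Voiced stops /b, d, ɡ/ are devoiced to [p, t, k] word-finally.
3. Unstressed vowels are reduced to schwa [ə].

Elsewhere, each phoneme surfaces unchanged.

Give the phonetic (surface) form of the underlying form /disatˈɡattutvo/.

/d/ (word-initial) is in the target of rule 2 but the environment (word-finally) is not met → [d].
/i/ — between /d/ and /s/, in an unstressed syllable — surfaces as [ə] (rule 3).
/s/ (between /i/ and /a/) is unaffected → [s].
/a/ (between /s/ and /t/): in an unstressed syllable, so rule 3 applies → [ə].
/t/ (between /a/ and /ɡ/) is in the target of rule 1 but the environment (word-finally) is not met → [t].
/ɡ/ (between /t/ and /a/): rule 2 targets it, but not word-finally → unchanged [ɡ].
/a/ — between /ɡ/ and /t/; rule 3 does not apply here → [a].
/t/ (between /a/ and /t/): rule 1 targets it, but not word-finally → unchanged [t].
/t/ (between /t/ and /u/) fails the environment for rule 1, so it stays [t].
/u/ (between /t/ and /t/): in an unstressed syllable, so rule 3 applies → [ə].
/t/ (between /u/ and /v/) fails the environment for rule 1, so it stays [t].
/v/ (between /t/ and /o/) is unaffected → [v].
/o/ (word-final): in an unstressed syllable, so rule 3 applies → [ə].

[dəsətˈɡattətvə]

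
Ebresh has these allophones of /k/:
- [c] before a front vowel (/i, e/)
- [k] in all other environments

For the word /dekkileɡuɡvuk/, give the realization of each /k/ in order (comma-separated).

Occurrence 1 (position 3): no conditioning environment matches → elsewhere allophone [k].
Occurrence 2 (position 4): before a front vowel → [c].
Occurrence 3 (position 13): no conditioning environment matches → elsewhere allophone [k].

[k], [c], [k]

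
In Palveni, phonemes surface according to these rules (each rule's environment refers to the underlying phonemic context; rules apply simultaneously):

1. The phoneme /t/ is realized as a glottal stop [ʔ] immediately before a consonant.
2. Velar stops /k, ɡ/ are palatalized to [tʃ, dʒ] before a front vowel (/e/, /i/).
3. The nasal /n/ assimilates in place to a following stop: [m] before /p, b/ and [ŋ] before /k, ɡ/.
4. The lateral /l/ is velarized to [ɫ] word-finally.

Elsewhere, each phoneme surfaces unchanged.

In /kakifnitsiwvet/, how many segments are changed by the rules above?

Segments that undergo a rule: /k/ → [tʃ] (rule 2); /t/ → [ʔ] (rule 1).
All other segments surface unchanged.

2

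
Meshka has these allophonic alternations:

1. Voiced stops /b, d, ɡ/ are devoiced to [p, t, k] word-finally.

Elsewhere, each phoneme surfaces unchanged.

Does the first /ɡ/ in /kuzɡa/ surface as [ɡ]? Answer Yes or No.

Yes

/ɡ/ — between /z/ and /a/; rule 1 does not apply here → [ɡ].
The actual realization is [ɡ], which matches [ɡ].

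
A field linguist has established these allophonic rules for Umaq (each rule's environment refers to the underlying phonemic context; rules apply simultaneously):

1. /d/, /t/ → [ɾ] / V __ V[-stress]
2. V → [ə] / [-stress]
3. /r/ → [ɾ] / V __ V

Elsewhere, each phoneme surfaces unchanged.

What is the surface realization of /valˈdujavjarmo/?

/v/ — not in any rule's target class → [v].
/a/ — between /v/ and /l/, in an unstressed syllable — surfaces as [ə] (rule 2).
/l/ (between /a/ and /d/) is unaffected → [l].
/d/ (between /l/ and /u/): rule 1 targets it, but not between a vowel and a following unstressed vowel → unchanged [d].
/u/ — between /d/ and /j/; rule 2 does not apply here → [u].
/j/ stays [j].
/a/ (between /j/ and /v/): in an unstressed syllable, so rule 2 applies → [ə].
/v/ stays [v].
/j/ stays [j].
/a/ meets the environment for rule 2 (in an unstressed syllable) → [ə].
/r/ (between /a/ and /m/) fails the environment for rule 3, so it stays [r].
/m/ stays [m].
/o/ — word-final, in an unstressed syllable — surfaces as [ə] (rule 2).

[vəlˈdujəvjərmə]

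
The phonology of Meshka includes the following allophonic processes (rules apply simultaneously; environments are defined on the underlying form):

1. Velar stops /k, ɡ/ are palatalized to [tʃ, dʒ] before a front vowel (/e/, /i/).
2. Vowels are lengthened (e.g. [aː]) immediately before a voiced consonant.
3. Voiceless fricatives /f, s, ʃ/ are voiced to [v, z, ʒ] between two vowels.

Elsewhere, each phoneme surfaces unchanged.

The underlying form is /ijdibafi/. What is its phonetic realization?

/i/ — word-initial, before a voiced consonant — surfaces as [iː] (rule 2).
/j/ (between /i/ and /d/) is unaffected → [j].
/d/ stays [d].
/i/ (between /d/ and /b/) occurs before a voiced consonant → [iː] by rule 2.
/b/ stays [b].
/a/ (between /b/ and /f/): rule 2 targets it, but not before a voiced consonant → unchanged [a].
/f/ meets the environment for rule 3 (between two vowels) → [v].
/i/ (word-final): rule 2 targets it, but not before a voiced consonant → unchanged [i].

[iːjdiːbavi]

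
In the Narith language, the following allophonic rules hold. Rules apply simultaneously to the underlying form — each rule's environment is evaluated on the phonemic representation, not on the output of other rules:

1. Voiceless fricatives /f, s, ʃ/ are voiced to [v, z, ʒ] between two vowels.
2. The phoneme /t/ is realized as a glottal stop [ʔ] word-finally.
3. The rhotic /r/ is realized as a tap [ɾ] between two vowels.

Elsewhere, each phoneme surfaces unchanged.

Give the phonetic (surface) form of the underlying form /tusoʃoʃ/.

/t/ — word-initial; rule 2 does not apply here → [t].
/u/ stays [u].
/s/ meets the environment for rule 1 (between two vowels) → [z].
/o/ — not in any rule's target class → [o].
/ʃ/ (between /o/ and /o/): between two vowels, so rule 1 applies → [ʒ].
/o/ — not in any rule's target class → [o].
/ʃ/ — word-final; rule 1 does not apply here → [ʃ].

[tuzoʒoʃ]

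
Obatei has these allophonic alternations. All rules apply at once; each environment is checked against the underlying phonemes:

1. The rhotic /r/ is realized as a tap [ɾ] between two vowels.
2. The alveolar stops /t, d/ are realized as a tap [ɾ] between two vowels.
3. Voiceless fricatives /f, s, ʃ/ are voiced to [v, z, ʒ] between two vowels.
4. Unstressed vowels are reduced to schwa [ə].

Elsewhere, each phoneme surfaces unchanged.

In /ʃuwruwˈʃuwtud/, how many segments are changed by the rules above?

Segments that undergo a rule: /u/ → [ə] (rule 4); /u/ → [ə] (rule 4); /u/ → [ə] (rule 4).
All other segments surface unchanged.

3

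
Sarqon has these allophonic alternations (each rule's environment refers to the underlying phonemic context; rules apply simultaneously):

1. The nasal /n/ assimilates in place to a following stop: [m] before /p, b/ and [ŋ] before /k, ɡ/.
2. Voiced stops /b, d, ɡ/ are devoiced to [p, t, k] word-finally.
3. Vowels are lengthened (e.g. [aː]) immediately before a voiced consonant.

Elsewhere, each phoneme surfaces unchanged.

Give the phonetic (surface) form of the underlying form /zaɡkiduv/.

[zaːɡkiːduːv]

/a/ — between /z/ and /ɡ/, before a voiced consonant — surfaces as [aː] (rule 3).
/ɡ/ — between /a/ and /k/; rule 2 does not apply here → [ɡ].
/i/ — between /k/ and /d/, before a voiced consonant — surfaces as [iː] (rule 3).
/d/ (between /i/ and /u/) is in the target of rule 2 but the environment (word-finally) is not met → [d].
/u/ meets the environment for rule 3 (before a voiced consonant) → [uː].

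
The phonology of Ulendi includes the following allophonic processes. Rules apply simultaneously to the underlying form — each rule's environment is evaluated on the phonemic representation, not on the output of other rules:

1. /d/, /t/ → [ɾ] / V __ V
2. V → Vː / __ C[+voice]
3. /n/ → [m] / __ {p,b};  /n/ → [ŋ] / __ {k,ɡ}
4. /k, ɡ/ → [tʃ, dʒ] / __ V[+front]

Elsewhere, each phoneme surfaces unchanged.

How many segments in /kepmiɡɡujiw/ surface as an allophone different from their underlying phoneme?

Segments that undergo a rule: /k/ → [tʃ] (rule 4); /i/ → [iː] (rule 2); /u/ → [uː] (rule 2); /i/ → [iː] (rule 2).
All other segments surface unchanged.

4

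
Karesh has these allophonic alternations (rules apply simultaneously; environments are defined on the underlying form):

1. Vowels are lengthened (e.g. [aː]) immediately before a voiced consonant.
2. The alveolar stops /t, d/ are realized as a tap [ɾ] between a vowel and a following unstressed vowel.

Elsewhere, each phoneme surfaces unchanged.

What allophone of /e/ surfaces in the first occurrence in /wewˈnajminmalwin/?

[eː]

/e/ — between /w/ and /w/, before a voiced consonant — surfaces as [eː] (rule 1).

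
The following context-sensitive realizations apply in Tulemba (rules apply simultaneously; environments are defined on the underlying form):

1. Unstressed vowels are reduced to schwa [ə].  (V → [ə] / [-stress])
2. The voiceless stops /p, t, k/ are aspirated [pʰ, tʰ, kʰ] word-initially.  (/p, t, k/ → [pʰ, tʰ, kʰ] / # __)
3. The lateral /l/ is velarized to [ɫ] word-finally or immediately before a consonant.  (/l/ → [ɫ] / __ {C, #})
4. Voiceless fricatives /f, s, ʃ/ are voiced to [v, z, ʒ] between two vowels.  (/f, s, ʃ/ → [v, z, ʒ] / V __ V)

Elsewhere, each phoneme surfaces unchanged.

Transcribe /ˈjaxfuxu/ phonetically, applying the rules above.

/j/ stays [j].
/a/ (between /j/ and /x/): rule 1 targets it, but not in an unstressed syllable → unchanged [a].
/x/ (between /a/ and /f/) is unaffected → [x].
/f/ (between /x/ and /u/) fails the environment for rule 4, so it stays [f].
Rule 1 applies to /u/ (between /f/ and /x/: in an unstressed syllable) → [ə].
/x/ — not in any rule's target class → [x].
/u/ (word-final): in an unstressed syllable, so rule 1 applies → [ə].

[ˈjaxfəxə]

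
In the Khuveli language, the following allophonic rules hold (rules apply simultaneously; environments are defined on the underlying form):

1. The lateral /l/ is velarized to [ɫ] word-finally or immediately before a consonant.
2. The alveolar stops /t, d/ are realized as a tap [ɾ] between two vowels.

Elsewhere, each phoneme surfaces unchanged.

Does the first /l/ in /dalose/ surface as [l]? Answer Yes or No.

Yes

/l/ — between /a/ and /o/; rule 1 does not apply here → [l].
The actual realization is [l], which matches [l].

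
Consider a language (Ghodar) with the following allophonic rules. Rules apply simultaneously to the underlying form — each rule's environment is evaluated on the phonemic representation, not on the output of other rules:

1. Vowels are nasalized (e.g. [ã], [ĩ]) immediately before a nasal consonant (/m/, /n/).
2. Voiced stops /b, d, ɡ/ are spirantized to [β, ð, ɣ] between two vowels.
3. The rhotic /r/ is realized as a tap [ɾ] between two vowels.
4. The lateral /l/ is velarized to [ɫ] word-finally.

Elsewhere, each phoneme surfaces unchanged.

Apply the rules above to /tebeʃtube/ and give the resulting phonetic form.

/t/ — not in any rule's target class → [t].
/e/ — between /t/ and /b/; rule 1 does not apply here → [e].
Rule 2 applies to /b/ (between /e/ and /e/: between two vowels) → [β].
/e/ — between /b/ and /ʃ/; rule 1 does not apply here → [e].
/ʃ/ (between /e/ and /t/): no rule targets it → [ʃ].
/t/ (between /ʃ/ and /u/) is unaffected → [t].
/u/ (between /t/ and /b/): rule 1 targets it, but not before a nasal consonant → unchanged [u].
/b/ (between /u/ and /e/) occurs between two vowels → [β] by rule 2.
/e/ (word-final) is in the target of rule 1 but the environment (before a nasal consonant) is not met → [e].

[teβeʃtuβe]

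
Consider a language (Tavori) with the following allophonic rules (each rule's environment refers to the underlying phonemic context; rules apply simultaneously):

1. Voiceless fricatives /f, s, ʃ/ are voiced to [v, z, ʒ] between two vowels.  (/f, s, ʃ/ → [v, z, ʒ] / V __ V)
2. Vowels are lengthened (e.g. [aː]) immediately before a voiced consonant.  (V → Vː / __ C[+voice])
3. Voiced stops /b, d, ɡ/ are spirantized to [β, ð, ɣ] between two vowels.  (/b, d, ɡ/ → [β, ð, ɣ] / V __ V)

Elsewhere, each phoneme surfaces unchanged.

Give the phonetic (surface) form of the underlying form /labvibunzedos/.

/l/ stays [l].
/a/ meets the environment for rule 2 (before a voiced consonant) → [aː].
/b/ (between /a/ and /v/): rule 3 targets it, but not between two vowels → unchanged [b].
/v/ (between /b/ and /i/): no rule targets it → [v].
/i/ meets the environment for rule 2 (before a voiced consonant) → [iː].
/b/ (between /i/ and /u/): between two vowels, so rule 3 applies → [β].
/u/ meets the environment for rule 2 (before a voiced consonant) → [uː].
/n/ — not in any rule's target class → [n].
/z/ (between /n/ and /e/): no rule targets it → [z].
/e/ — between /z/ and /d/, before a voiced consonant — surfaces as [eː] (rule 2).
/d/ meets the environment for rule 3 (between two vowels) → [ð].
/o/ (between /d/ and /s/) is in the target of rule 2 but the environment (before a voiced consonant) is not met → [o].
/s/ — word-final; rule 1 does not apply here → [s].

[laːbviːβuːnzeːðos]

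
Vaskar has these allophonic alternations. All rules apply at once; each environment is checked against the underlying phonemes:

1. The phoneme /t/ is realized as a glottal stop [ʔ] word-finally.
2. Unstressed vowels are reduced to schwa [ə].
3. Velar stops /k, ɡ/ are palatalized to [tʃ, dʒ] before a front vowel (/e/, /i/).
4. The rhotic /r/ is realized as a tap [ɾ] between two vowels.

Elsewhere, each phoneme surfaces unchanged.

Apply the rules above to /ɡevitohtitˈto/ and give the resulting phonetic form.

[dʒəvətəhtətˈto]

/ɡ/ (word-initial): before a front vowel, so rule 3 applies → [dʒ].
/e/ (between /ɡ/ and /v/) occurs in an unstressed syllable → [ə] by rule 2.
/v/ stays [v].
/i/ meets the environment for rule 2 (in an unstressed syllable) → [ə].
/t/ (between /i/ and /o/) is in the target of rule 1 but the environment (word-finally) is not met → [t].
Rule 2 applies to /o/ (between /t/ and /h/: in an unstressed syllable) → [ə].
/h/ stays [h].
/t/ (between /h/ and /i/) is in the target of rule 1 but the environment (word-finally) is not met → [t].
Rule 2 applies to /i/ (between /t/ and /t/: in an unstressed syllable) → [ə].
/t/ — between /i/ and /t/; rule 1 does not apply here → [t].
/t/ (between /t/ and /o/): rule 1 targets it, but not word-finally → unchanged [t].
/o/ — word-final; rule 2 does not apply here → [o].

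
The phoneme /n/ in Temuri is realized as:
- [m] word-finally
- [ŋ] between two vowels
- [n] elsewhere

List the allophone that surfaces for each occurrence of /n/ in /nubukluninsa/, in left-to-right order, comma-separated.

Occurrence 1 (position 1): no conditioning environment matches → elsewhere allophone [n].
Occurrence 2 (position 8): between two vowels → [ŋ].
Occurrence 3 (position 10): no conditioning environment matches → elsewhere allophone [n].

[n], [ŋ], [n]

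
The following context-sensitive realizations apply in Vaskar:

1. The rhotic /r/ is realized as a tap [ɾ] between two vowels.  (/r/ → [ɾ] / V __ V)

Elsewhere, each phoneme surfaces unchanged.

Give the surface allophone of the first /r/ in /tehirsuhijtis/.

[r]

/r/ (between /i/ and /s/) fails the environment for rule 1, so it stays [r].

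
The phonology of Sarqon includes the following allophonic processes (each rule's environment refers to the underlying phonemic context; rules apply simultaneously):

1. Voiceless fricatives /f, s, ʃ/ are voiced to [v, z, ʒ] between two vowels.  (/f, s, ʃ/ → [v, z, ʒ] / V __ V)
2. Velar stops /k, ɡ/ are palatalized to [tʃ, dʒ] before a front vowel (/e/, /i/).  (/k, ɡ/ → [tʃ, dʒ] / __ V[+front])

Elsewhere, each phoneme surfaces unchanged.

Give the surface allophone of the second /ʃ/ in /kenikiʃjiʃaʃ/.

/ʃ/ meets the environment for rule 1 (between two vowels) → [ʒ].

[ʒ]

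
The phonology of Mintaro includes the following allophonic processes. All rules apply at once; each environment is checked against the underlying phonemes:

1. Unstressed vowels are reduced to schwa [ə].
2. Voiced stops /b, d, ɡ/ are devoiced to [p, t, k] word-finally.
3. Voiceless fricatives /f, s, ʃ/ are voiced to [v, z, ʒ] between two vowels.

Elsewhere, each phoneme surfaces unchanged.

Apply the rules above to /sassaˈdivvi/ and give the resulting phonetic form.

/s/ (word-initial) fails the environment for rule 3, so it stays [s].
Rule 1 applies to /a/ (between /s/ and /s/: in an unstressed syllable) → [ə].
/s/ (between /a/ and /s/): rule 3 targets it, but not between two vowels → unchanged [s].
/s/ (between /s/ and /a/): rule 3 targets it, but not between two vowels → unchanged [s].
/a/ — between /s/ and /d/, in an unstressed syllable — surfaces as [ə] (rule 1).
/d/ (between /a/ and /i/): rule 2 targets it, but not word-finally → unchanged [d].
/i/ (between /d/ and /v/) fails the environment for rule 1, so it stays [i].
/v/ (between /i/ and /v/): no rule targets it → [v].
/v/ (between /v/ and /i/) is unaffected → [v].
/i/ meets the environment for rule 1 (in an unstressed syllable) → [ə].

[səssəˈdivvə]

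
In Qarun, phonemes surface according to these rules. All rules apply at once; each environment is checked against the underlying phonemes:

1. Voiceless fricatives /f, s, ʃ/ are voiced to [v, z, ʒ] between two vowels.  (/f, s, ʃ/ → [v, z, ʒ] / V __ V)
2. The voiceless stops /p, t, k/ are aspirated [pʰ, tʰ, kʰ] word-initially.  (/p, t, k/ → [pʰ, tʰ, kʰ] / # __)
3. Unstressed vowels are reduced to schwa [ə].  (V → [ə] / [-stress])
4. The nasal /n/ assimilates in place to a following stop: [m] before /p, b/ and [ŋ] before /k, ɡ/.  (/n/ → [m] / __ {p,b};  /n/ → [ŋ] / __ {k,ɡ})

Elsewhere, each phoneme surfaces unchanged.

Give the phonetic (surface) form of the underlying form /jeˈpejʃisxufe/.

/j/ (word-initial) is unaffected → [j].
/e/ — between /j/ and /p/, in an unstressed syllable — surfaces as [ə] (rule 3).
/p/ (between /e/ and /e/) is in the target of rule 2 but the environment (word-initially) is not met → [p].
/e/ (between /p/ and /j/) is in the target of rule 3 but the environment (in an unstressed syllable) is not met → [e].
/j/ stays [j].
/ʃ/ (between /j/ and /i/) is in the target of rule 1 but the environment (between two vowels) is not met → [ʃ].
/i/ meets the environment for rule 3 (in an unstressed syllable) → [ə].
/s/ — between /i/ and /x/; rule 1 does not apply here → [s].
/x/ — not in any rule's target class → [x].
/u/ (between /x/ and /f/): in an unstressed syllable, so rule 3 applies → [ə].
/f/ meets the environment for rule 1 (between two vowels) → [v].
/e/ (word-final): in an unstressed syllable, so rule 3 applies → [ə].

[jəˈpejʃəsxəvə]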